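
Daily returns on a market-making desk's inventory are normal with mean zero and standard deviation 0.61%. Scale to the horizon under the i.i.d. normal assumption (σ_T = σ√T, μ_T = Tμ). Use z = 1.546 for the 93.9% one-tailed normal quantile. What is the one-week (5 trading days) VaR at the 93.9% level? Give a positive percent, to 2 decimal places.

2.11%

σ_{5d} = 0.61% × √5 = 1.364%.
VaR = 1.546 × 1.364% = 2.109%.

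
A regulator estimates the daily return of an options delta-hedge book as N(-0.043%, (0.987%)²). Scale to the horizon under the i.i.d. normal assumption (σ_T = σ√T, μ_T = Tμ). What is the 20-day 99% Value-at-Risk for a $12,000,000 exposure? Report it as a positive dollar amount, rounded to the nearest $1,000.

$1,335,000

At 99%, z = 2.326.
σ_{20d} = 0.987% × √20 = 4.414%; μ_{20d} = 20 × -0.043% = -0.860%.
VaR = −(-0.860%) + 2.326 × 4.414% = 11.127%.
On $12,000,000: 0.11127 × $12,000,000 = $1,335,240.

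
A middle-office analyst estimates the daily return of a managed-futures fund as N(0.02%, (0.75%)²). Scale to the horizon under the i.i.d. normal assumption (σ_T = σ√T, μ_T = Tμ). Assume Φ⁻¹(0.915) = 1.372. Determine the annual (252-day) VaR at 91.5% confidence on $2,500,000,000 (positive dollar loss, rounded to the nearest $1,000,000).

$282,000,000

σ_{252d} = 0.75% × √252 = 11.906%; μ_{252d} = 252 × 0.02% = 5.040%.
VaR = −(5.040%) + 1.372 × 11.906% = 11.295%.
On $2,500,000,000: 0.11295 × $2,500,000,000 = $282,375,000.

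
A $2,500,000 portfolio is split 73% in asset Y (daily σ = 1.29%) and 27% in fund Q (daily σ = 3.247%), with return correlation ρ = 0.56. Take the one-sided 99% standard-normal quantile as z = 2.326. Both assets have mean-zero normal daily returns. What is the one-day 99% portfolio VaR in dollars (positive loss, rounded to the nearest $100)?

$93,400

σ_p² = 0.73²·1.29² + 0.27²·3.247² + 2·0.56·0.73·0.27·1.29·3.247 = 2.5800 (%²).
σ_p = √2.5800 = 1.606%.
VaR = 2.326 × 1.606% = 3.736%; on $2,500,000 that is $93,400.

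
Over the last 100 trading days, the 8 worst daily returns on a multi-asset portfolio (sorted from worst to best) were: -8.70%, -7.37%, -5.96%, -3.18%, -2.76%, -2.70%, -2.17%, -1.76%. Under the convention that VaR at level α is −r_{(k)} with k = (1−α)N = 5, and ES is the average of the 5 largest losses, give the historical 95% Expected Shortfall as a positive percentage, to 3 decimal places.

5.594%

The 5 worst returns sum to -27.97%.
ES = −(-27.97%) / 5 = 5.594%.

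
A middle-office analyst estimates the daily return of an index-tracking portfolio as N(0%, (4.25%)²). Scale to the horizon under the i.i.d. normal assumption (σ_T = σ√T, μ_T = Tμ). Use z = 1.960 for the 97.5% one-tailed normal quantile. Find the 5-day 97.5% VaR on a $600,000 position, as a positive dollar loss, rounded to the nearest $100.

$111,800

σ_{5d} = 4.25% × √5 = 9.503%.
VaR = 1.960 × 9.503% = 18.626%.
On $600,000: 0.18626 × $600,000 = $111,756.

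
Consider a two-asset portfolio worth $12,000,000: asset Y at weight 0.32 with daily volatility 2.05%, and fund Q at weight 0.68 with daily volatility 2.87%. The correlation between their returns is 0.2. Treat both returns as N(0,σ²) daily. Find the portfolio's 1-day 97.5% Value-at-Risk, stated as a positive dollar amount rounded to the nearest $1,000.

σ_p² = 0.32²·2.05² + 0.68²·2.87² + 2·0.2·0.32·0.68·2.05·2.87 = 4.7512 (%²).
σ_p = √4.7512 = 2.180%.
At 97.5%, z = 1.960.
VaR = 1.960 × 2.180% = 4.273%; on $12,000,000 that is $512,760.

$513,000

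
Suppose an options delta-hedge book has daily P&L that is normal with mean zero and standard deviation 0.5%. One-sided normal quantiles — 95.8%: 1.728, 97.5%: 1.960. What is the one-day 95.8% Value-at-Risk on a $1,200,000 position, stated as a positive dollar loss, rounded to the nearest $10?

$10,370

VaR = z·σ = 1.728 × 0.5% = 0.864%.
On $1,200,000: 0.00864 × $1,200,000 = $10,368.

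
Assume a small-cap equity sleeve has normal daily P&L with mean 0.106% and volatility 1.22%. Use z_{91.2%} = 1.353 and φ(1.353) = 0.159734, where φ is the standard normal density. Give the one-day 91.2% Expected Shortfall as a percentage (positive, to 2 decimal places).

2.11%

Tail multiplier: φ(z)/(1−α) = 0.159734 / 0.088 = 1.815.
ES = −(0.106%) + 1.22% × 1.815 = 2.108%.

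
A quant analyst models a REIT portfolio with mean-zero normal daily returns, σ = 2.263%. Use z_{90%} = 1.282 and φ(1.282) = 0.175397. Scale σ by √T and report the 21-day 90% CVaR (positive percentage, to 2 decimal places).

18.19%

σ_{21d} = 2.263% × √21 = 10.370%.
ES multiplier = φ(z)/(1−α) = 0.175397/0.1 = 1.754.
ES = 10.370% × 1.754 = 18.189%.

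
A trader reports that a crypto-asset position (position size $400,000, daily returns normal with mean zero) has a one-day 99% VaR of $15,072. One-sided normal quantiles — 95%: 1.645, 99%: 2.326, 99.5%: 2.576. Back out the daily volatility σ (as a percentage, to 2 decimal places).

1.62%

VaR as a fraction: $15,072 / $400,000 = 3.768%.
σ = VaR / z = 3.768% / 2.326 = 1.620%.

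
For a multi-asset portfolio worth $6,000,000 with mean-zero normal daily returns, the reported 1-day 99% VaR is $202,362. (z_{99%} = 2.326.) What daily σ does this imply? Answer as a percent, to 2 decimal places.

1.45%

VaR as a fraction: $202,362 / $6,000,000 = 3.373%.
σ = VaR / z = 3.373% / 2.326 = 1.450%.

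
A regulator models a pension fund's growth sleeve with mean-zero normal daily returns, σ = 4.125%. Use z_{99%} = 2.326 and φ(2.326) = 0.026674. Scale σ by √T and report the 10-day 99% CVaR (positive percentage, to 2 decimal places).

σ_{10d} = 4.125% × √10 = 13.044%.
ES multiplier = φ(z)/(1−α) = 0.026674/0.01 = 2.667.
ES = 13.044% × 2.667 = 34.788%.

34.79%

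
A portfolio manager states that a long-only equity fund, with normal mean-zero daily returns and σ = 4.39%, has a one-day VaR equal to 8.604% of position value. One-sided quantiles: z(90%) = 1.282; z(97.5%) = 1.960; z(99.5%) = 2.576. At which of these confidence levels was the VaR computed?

97.5%

Implied z = VaR/σ = 8.604 / 4.39 = 1.960.
This matches z(97.5%) = 1.960.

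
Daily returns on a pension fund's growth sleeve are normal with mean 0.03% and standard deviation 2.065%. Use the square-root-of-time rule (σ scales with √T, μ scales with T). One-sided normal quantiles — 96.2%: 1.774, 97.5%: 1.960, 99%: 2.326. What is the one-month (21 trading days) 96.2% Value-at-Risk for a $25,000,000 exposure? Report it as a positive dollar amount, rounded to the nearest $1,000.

$4,039,000

σ_{21d} = 2.065% × √21 = 9.463%; μ_{21d} = 21 × 0.03% = 0.630%.
VaR = −(0.630%) + 1.774 × 9.463% = 16.157%.
On $25,000,000: 0.16157 × $25,000,000 = $4,039,250.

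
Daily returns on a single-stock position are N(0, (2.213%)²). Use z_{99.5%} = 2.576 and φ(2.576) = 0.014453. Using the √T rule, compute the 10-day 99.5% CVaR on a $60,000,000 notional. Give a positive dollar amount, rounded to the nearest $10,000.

σ_{10d} = 2.213% × √10 = 6.998%.
ES multiplier = φ(z)/(1−α) = 0.014453/0.005 = 2.891.
ES = 6.998% × 2.891 = 20.231%; on $60,000,000: $12,138,600.

$12,140,000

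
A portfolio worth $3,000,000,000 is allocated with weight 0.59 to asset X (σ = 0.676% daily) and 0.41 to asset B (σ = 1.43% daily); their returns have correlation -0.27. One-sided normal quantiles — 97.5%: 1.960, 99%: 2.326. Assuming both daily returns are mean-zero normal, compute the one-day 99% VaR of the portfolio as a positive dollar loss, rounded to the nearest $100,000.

$42,800,000

σ_p² = 0.59²·0.676² + 0.41²·1.43² + 2·-0.27·0.59·0.41·0.676·1.43 = 0.3765 (%²).
σ_p = √0.3765 = 0.614%.
VaR = 2.326 × 0.614% = 1.428%; on $3,000,000,000 that is $42,840,000.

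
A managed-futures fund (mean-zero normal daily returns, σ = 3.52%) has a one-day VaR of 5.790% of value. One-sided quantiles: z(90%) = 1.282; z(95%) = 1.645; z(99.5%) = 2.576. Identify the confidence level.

95%

Implied z = VaR/σ = 5.790 / 3.52 = 1.645.
This matches z(95%) = 1.645.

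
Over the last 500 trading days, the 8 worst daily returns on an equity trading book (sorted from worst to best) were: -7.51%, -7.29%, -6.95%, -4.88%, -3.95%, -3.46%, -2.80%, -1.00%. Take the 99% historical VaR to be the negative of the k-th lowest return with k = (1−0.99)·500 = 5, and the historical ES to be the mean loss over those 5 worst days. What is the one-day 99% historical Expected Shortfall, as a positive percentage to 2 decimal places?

6.12%

The 5 worst returns sum to -30.58%.
ES = −(-30.58%) / 5 = 6.116% ≈ 6.12%.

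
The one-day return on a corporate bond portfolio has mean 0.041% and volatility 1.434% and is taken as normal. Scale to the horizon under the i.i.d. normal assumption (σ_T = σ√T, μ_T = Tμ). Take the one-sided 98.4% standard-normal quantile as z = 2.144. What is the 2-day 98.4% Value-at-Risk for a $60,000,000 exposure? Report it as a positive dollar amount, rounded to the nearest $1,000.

$2,560,000

σ_{2d} = 1.434% × √2 = 2.028%; μ_{2d} = 2 × 0.041% = 0.082%.
VaR = −(0.082%) + 2.144 × 2.028% = 4.266%.
On $60,000,000: 0.04266 × $60,000,000 = $2,559,600.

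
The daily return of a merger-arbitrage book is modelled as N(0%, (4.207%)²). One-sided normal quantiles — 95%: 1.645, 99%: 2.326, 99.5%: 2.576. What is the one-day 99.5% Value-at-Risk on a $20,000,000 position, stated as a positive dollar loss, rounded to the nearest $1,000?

$2,167,000

VaR = z·σ = 2.576 × 4.207% = 10.837%.
On $20,000,000: 0.10837 × $20,000,000 = $2,167,400.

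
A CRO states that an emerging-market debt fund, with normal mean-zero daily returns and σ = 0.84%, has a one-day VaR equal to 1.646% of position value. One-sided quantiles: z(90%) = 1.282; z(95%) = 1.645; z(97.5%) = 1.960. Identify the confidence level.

97.5%

Implied z = VaR/σ = 1.646 / 0.84 = 1.960.
This matches z(97.5%) = 1.960.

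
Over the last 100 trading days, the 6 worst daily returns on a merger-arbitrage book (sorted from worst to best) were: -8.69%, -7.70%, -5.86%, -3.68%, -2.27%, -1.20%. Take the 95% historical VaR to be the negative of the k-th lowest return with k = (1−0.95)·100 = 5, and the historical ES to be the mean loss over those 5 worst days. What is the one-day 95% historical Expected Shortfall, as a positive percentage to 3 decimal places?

The 5 worst returns sum to -28.20%.
ES = −(-28.20%) / 5 = 5.64% ≈ 5.640%.

5.640%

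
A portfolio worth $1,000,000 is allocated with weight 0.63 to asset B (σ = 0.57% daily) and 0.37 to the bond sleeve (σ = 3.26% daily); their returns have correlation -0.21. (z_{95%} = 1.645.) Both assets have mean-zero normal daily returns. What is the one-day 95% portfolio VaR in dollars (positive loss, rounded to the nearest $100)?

$19,500

σ_p² = 0.63²·0.57² + 0.37²·3.26² + 2·-0.21·0.63·0.37·0.57·3.26 = 1.4019 (%²).
σ_p = √1.4019 = 1.184%.
VaR = 1.645 × 1.184% = 1.948%; on $1,000,000 that is $19,480.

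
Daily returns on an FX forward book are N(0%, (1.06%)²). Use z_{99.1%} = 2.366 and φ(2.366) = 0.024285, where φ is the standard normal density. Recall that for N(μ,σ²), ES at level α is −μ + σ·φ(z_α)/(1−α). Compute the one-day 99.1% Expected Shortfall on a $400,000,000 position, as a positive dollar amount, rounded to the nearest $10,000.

$11,440,000

Tail multiplier: φ(z)/(1−α) = 0.024285 / 0.009 = 2.698.
ES = 1.06% × 2.698 = 2.860%.
On $400,000,000: 0.02860 × $400,000,000 = $11,440,000.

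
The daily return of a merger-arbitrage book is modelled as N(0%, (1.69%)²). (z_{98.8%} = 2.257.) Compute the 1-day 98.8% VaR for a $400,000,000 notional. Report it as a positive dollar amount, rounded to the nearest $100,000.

VaR = z·σ = 2.257 × 1.69% = 3.814%.
On $400,000,000: 0.03814 × $400,000,000 = $15,256,000.

$15,300,000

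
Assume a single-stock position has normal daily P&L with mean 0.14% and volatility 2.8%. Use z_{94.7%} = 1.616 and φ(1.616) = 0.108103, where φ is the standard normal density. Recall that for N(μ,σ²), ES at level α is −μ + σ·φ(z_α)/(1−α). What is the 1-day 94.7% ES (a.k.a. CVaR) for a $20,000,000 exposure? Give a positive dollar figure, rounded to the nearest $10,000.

Tail multiplier: φ(z)/(1−α) = 0.108103 / 0.053 = 2.040.
ES = −(0.14%) + 2.8% × 2.040 = 5.572%.
On $20,000,000: 0.05572 × $20,000,000 = $1,114,400.

$1,110,000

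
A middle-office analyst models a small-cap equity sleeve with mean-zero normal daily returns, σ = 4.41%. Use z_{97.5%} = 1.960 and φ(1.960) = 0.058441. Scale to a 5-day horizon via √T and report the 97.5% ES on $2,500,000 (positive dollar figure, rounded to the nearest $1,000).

$576,000

σ_{5d} = 4.41% × √5 = 9.861%.
ES multiplier = φ(z)/(1−α) = 0.058441/0.025 = 2.338.
ES = 9.861% × 2.338 = 23.055%; on $2,500,000: $576,375.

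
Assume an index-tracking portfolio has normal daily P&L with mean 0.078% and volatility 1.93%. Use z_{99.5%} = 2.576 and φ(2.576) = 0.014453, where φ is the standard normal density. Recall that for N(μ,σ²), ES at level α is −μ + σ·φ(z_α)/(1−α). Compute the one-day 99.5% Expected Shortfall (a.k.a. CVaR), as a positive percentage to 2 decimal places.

Tail multiplier: φ(z)/(1−α) = 0.014453 / 0.005 = 2.891.
ES = −(0.078%) + 1.93% × 2.891 = 5.502%.

5.50%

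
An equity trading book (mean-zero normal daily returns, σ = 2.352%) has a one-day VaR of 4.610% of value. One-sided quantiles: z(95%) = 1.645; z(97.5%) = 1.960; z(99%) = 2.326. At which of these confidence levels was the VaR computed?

97.5%

Implied z = VaR/σ = 4.610 / 2.352 = 1.960.
This matches z(97.5%) = 1.960.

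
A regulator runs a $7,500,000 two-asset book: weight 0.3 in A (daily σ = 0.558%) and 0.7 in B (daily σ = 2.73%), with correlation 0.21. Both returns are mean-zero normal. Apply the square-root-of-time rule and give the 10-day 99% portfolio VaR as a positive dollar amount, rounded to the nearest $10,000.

σ_p = √(0.3²·0.558² + 0.7²·2.73² + 2·0.21·0.3·0.7·0.558·2.73) = 1.953%.
σ_{10d} = 1.953% × √10 = 6.176%.
z(99%) = 2.326.
VaR = 2.326 × 6.176% = 14.365%; on $7,500,000 that is $1,077,375.

$1,080,000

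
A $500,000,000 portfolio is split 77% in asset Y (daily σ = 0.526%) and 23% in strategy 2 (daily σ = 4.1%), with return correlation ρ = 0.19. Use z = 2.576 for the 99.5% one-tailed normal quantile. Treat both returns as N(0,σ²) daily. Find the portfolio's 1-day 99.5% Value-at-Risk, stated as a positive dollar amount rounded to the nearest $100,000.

σ_p² = 0.77²·0.526² + 0.23²·4.1² + 2·0.19·0.77·0.23·0.526·4.1 = 1.1984 (%²).
σ_p = √1.1984 = 1.095%.
VaR = 2.576 × 1.095% = 2.821%; on $500,000,000 that is $14,105,000.

$14,100,000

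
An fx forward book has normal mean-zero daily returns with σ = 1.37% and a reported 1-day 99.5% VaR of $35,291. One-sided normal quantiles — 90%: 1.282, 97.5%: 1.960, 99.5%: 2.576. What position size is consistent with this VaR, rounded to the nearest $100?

$1,000,000

VaR as a fraction of value: z·σ = 2.576 × 1.37% = 3.52912%.
Position = $35,291 / 0.0352912 = $999,994.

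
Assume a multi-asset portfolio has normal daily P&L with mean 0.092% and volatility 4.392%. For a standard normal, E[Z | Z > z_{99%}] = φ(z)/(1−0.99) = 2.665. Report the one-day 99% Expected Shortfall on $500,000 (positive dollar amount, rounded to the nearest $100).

ES = −(0.092%) + 4.392% × 2.665 = 11.613%.
On $500,000: 0.11613 × $500,000 = $58,065.

$58,100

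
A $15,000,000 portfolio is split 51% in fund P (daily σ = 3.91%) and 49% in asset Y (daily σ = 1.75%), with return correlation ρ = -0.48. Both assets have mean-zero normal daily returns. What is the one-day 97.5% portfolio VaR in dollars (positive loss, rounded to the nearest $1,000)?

$515,000

σ_p² = 0.51²·3.91² + 0.49²·1.75² + 2·-0.48·0.51·0.49·3.91·1.75 = 3.0702 (%²).
σ_p = √3.0702 = 1.752%.
At 97.5%, z = 1.960.
VaR = 1.960 × 1.752% = 3.434%; on $15,000,000 that is $515,100.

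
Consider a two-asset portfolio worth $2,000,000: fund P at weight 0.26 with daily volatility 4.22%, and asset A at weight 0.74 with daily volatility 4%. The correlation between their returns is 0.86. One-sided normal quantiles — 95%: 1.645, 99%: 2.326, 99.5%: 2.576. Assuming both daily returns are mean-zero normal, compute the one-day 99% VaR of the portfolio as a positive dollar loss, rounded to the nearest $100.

σ_p² = 0.26²·4.22² + 0.74²·4² + 2·0.86·0.26·0.74·4.22·4 = 15.5515 (%²).
σ_p = √15.5515 = 3.944%.
VaR = 2.326 × 3.944% = 9.174%; on $2,000,000 that is $183,480.

$183,500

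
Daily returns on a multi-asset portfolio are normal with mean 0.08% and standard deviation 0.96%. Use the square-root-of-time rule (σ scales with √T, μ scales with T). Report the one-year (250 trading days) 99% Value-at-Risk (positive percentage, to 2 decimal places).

15.31%

At 99%, z = 2.326.
σ_{250d} = 0.96% × √250 = 15.179%; μ_{250d} = 250 × 0.08% = 20.000%.
VaR = −(20.000%) + 2.326 × 15.179% = 15.306%.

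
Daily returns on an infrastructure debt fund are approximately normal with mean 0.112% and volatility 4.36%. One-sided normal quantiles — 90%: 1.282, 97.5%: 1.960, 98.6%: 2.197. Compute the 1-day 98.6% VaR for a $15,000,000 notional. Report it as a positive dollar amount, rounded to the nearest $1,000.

VaR = −μ + z·σ = −(0.112%) + 2.197 × 4.36% = 9.467%.
On $15,000,000: 0.09467 × $15,000,000 = $1,420,050.

$1,420,000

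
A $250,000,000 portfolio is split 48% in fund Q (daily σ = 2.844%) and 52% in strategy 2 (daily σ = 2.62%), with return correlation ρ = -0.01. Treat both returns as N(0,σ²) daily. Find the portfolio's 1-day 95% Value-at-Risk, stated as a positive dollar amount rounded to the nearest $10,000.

$7,890,000

σ_p² = 0.48²·2.844² + 0.52²·2.62² + 2·-0.01·0.48·0.52·2.844·2.62 = 3.6825 (%²).
σ_p = √3.6825 = 1.919%.
At 95%, z = 1.645.
VaR = 1.645 × 1.919% = 3.157%; on $250,000,000 that is $7,892,500.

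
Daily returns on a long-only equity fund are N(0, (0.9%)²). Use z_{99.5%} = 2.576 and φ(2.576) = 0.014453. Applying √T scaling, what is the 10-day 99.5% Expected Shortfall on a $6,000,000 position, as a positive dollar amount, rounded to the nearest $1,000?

$494,000

σ_{10d} = 0.9% × √10 = 2.846%.
ES multiplier = φ(z)/(1−α) = 0.014453/0.005 = 2.891.
ES = 2.846% × 2.891 = 8.228%; on $6,000,000: $493,680.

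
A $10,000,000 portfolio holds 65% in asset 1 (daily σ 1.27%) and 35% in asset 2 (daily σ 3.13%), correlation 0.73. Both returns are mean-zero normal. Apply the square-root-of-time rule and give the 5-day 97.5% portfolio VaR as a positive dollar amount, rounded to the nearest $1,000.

$784,000

σ_p = √(0.65²·1.27² + 0.35²·3.13² + 2·0.73·0.65·0.35·1.27·3.13) = 1.789%.
σ_{5d} = 1.789% × √5 = 4.000%.
z(97.5%) = 1.960.
VaR = 1.960 × 4.000% = 7.840%; on $10,000,000 that is $784,000.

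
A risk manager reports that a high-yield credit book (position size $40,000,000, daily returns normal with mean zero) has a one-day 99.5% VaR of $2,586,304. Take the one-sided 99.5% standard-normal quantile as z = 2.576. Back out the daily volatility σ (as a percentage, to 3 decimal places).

VaR as a fraction: $2,586,304 / $40,000,000 = 6.466%.
σ = VaR / z = 6.466% / 2.576 = 2.510%.

2.510%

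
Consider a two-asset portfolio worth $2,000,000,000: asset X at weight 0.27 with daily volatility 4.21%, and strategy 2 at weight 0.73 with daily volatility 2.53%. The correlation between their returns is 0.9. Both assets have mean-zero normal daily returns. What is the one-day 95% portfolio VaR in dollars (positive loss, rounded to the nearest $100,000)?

σ_p² = 0.27²·4.21² + 0.73²·2.53² + 2·0.9·0.27·0.73·4.21·2.53 = 8.4820 (%²).
σ_p = √8.4820 = 2.912%.
At 95%, z = 1.645.
VaR = 1.645 × 2.912% = 4.790%; on $2,000,000,000 that is $95,800,000.

$95,800,000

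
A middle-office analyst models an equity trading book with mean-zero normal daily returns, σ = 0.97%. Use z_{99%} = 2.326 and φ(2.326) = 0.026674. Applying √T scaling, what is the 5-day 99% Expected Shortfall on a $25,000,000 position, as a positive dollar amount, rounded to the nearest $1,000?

$1,446,000

σ_{5d} = 0.97% × √5 = 2.169%.
ES multiplier = φ(z)/(1−α) = 0.026674/0.01 = 2.667.
ES = 2.169% × 2.667 = 5.785%; on $25,000,000: $1,446,250.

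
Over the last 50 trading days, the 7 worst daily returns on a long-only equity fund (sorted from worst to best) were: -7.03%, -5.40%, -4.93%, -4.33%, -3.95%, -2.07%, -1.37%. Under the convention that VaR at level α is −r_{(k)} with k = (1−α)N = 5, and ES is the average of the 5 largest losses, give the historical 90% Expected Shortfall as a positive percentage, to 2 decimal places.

The 5 worst returns sum to -25.64%.
ES = −(-25.64%) / 5 = 5.128% ≈ 5.13%.

5.13%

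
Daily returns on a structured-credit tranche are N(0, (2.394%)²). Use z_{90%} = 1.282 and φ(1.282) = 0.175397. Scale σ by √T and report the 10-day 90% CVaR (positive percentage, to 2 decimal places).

13.28%

σ_{10d} = 2.394% × √10 = 7.570%.
ES multiplier = φ(z)/(1−α) = 0.175397/0.1 = 1.754.
ES = 7.570% × 1.754 = 13.278%.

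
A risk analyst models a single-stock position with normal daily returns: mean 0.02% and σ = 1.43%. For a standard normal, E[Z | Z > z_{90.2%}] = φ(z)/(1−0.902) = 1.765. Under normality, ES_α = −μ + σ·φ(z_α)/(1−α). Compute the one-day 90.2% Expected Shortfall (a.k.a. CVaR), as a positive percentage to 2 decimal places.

2.50%

ES = −(0.02%) + 1.43% × 1.765 = 2.504%.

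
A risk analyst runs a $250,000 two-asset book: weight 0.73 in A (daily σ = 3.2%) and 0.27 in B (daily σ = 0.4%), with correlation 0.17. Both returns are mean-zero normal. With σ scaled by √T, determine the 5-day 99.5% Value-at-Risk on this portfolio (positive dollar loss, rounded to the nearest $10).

$33,940

σ_p = √(0.73²·3.2² + 0.27²·0.4² + 2·0.17·0.73·0.27·3.2·0.4) = 2.357%.
σ_{5d} = 2.357% × √5 = 5.270%.
z(99.5%) = 2.576.
VaR = 2.576 × 5.270% = 13.576%; on $250,000 that is $33,940.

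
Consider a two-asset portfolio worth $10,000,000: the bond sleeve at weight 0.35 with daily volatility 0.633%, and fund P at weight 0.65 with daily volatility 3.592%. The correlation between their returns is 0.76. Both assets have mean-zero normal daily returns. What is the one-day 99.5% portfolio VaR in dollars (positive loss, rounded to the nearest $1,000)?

$646,000

σ_p² = 0.35²·0.633² + 0.65²·3.592² + 2·0.76·0.35·0.65·0.633·3.592 = 6.2866 (%²).
σ_p = √6.2866 = 2.507%.
At 99.5%, z = 2.576.
VaR = 2.576 × 2.507% = 6.458%; on $10,000,000 that is $645,800.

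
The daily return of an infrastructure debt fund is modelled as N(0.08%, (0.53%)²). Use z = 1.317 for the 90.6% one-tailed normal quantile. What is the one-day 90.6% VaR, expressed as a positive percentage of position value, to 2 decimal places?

0.62%

VaR = −μ + z·σ = −(0.08%) + 1.317 × 0.53% = 0.618%.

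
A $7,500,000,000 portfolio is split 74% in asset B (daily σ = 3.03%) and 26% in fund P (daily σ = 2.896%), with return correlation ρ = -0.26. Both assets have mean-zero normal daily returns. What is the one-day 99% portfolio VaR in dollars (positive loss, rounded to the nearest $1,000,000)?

$379,000,000

σ_p² = 0.74²·3.03² + 0.26²·2.896² + 2·-0.26·0.74·0.26·3.03·2.896 = 4.7165 (%²).
σ_p = √4.7165 = 2.172%.
At 99%, z = 2.326.
VaR = 2.326 × 2.172% = 5.052%; on $7,500,000,000 that is $378,900,000.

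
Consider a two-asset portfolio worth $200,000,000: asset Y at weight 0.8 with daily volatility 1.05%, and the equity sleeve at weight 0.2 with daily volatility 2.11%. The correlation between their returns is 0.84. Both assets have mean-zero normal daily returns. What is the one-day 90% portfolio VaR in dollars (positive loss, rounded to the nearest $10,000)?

$3,120,000

σ_p² = 0.8²·1.05² + 0.2²·2.11² + 2·0.84·0.8·0.2·1.05·2.11 = 1.4792 (%²).
σ_p = √1.4792 = 1.216%.
At 90%, z = 1.282.
VaR = 1.282 × 1.216% = 1.559%; on $200,000,000 that is $3,118,000.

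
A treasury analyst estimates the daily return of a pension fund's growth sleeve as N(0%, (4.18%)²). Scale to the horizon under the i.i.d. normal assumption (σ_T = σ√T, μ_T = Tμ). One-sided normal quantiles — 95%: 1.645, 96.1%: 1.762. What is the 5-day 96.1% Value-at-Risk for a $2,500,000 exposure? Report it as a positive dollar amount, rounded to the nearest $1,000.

σ_{5d} = 4.18% × √5 = 9.347%.
VaR = 1.762 × 9.347% = 16.469%.
On $2,500,000: 0.16469 × $2,500,000 = $411,725.

$412,000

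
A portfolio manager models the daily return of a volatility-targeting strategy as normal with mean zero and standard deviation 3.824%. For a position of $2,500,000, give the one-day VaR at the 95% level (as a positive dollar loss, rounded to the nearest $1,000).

At 95% one-sided, z = 1.645.
VaR = z·σ = 1.645 × 3.824% = 6.290%.
On $2,500,000: 0.06290 × $2,500,000 = $157,250.

$157,000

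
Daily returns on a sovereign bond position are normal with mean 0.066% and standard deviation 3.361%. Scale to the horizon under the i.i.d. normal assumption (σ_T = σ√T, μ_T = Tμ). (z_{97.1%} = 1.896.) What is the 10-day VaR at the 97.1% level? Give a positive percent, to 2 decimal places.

σ_{10d} = 3.361% × √10 = 10.628%; μ_{10d} = 10 × 0.066% = 0.660%.
VaR = −(0.660%) + 1.896 × 10.628% = 19.491%.

19.49%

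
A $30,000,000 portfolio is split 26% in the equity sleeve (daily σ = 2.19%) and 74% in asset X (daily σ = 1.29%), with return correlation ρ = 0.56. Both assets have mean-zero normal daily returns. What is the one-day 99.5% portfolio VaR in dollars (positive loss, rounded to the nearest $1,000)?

$1,049,000

σ_p² = 0.26²·2.19² + 0.74²·1.29² + 2·0.56·0.26·0.74·2.19·1.29 = 1.8443 (%²).
σ_p = √1.8443 = 1.358%.
At 99.5%, z = 2.576.
VaR = 2.576 × 1.358% = 3.498%; on $30,000,000 that is $1,049,400.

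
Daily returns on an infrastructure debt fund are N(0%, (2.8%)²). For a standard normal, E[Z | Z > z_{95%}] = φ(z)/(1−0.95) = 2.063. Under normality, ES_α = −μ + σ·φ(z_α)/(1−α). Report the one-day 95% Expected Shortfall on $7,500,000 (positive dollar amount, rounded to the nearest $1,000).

ES = 2.8% × 2.063 = 5.776%.
On $7,500,000: 0.05776 × $7,500,000 = $433,200.

$433,000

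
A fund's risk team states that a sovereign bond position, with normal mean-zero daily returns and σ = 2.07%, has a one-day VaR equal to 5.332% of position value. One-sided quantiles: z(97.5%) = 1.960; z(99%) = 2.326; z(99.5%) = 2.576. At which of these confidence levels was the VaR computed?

Implied z = VaR/σ = 5.332 / 2.07 = 2.576.
This matches z(99.5%) = 2.576.

99.5%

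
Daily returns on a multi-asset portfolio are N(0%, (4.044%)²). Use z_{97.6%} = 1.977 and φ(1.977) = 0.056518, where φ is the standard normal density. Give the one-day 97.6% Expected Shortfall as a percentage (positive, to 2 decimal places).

9.52%

Tail multiplier: φ(z)/(1−α) = 0.056518 / 0.024 = 2.355.
ES = 4.044% × 2.355 = 9.524%.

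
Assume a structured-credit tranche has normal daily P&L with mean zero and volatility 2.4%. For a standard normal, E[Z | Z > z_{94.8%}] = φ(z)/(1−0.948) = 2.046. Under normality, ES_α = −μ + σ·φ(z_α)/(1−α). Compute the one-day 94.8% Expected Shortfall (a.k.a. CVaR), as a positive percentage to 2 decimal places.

4.91%

ES = 2.4% × 2.046 = 4.910%.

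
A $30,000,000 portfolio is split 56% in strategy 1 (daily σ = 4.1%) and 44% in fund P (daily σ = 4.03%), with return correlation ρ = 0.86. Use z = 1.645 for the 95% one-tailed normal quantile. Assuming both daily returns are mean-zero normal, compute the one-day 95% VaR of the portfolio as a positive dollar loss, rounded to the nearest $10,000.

$1,940,000

σ_p² = 0.56²·4.1² + 0.44²·4.03² + 2·0.86·0.56·0.44·4.1·4.03 = 15.4184 (%²).
σ_p = √15.4184 = 3.927%.
VaR = 1.645 × 3.927% = 6.460%; on $30,000,000 that is $1,938,000.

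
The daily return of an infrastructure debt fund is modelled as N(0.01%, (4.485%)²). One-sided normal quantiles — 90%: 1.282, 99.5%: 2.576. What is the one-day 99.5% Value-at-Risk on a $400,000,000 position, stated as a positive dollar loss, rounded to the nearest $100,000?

VaR = −μ + z·σ = −(0.01%) + 2.576 × 4.485% = 11.543%.
On $400,000,000: 0.11543 × $400,000,000 = $46,172,000.

$46,200,000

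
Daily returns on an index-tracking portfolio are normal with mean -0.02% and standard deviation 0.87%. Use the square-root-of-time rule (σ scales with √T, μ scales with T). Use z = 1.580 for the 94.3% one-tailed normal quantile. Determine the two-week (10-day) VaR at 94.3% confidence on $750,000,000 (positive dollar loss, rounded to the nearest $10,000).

σ_{10d} = 0.87% × √10 = 2.751%; μ_{10d} = 10 × -0.02% = -0.200%.
VaR = −(-0.200%) + 1.580 × 2.751% = 4.547%.
On $750,000,000: 0.04547 × $750,000,000 = $34,102,500.

$34,100,000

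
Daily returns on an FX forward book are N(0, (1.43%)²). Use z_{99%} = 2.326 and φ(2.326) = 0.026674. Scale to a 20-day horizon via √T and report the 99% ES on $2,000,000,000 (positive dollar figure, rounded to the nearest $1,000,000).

$341,000,000

σ_{20d} = 1.43% × √20 = 6.395%.
ES multiplier = φ(z)/(1−α) = 0.026674/0.01 = 2.667.
ES = 6.395% × 2.667 = 17.055%; on $2,000,000,000: $341,100,000.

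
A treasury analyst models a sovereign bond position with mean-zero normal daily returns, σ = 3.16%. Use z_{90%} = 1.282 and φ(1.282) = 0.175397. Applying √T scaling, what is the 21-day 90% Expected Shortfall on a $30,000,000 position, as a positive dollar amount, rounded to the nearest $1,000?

σ_{21d} = 3.16% × √21 = 14.481%.
ES multiplier = φ(z)/(1−α) = 0.175397/0.1 = 1.754.
ES = 14.481% × 1.754 = 25.400%; on $30,000,000: $7,620,000.

$7,620,000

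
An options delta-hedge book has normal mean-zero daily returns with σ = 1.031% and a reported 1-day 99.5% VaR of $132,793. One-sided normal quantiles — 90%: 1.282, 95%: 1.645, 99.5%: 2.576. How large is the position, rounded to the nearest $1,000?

$5,000,000

VaR as a fraction of value: z·σ = 2.576 × 1.031% = 2.65586%.
Position = $132,793 / 0.0265586 = $5,000,008.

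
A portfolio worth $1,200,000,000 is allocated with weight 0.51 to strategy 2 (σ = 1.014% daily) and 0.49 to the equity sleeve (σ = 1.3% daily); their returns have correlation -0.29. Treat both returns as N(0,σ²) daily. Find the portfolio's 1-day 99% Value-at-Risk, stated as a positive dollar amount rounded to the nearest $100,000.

σ_p² = 0.51²·1.014² + 0.49²·1.3² + 2·-0.29·0.51·0.49·1.014·1.3 = 0.4821 (%²).
σ_p = √0.4821 = 0.694%.
At 99%, z = 2.326.
VaR = 2.326 × 0.694% = 1.614%; on $1,200,000,000 that is $19,368,000.

$19,400,000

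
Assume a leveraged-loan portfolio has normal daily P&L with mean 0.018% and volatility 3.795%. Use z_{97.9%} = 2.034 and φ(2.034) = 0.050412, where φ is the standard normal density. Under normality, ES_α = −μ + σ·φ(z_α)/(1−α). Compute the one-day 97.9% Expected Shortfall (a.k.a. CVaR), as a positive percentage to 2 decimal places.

9.09%

Tail multiplier: φ(z)/(1−α) = 0.050412 / 0.021 = 2.401.
ES = −(0.018%) + 3.795% × 2.401 = 9.094%.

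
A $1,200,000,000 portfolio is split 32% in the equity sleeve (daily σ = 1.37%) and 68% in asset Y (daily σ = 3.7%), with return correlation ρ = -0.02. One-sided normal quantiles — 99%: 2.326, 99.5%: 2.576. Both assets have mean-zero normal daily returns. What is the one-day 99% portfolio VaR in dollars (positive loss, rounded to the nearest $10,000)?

σ_p² = 0.32²·1.37² + 0.68²·3.7² + 2·-0.02·0.32·0.68·1.37·3.7 = 6.4783 (%²).
σ_p = √6.4783 = 2.545%.
VaR = 2.326 × 2.545% = 5.920%; on $1,200,000,000 that is $71,040,000.

$71,040,000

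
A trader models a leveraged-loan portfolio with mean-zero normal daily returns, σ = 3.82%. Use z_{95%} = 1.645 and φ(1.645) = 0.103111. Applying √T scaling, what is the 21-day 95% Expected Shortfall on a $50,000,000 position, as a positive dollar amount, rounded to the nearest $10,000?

$18,050,000

σ_{21d} = 3.82% × √21 = 17.505%.
ES multiplier = φ(z)/(1−α) = 0.103111/0.05 = 2.062.
ES = 17.505% × 2.062 = 36.095%; on $50,000,000: $18,047,500.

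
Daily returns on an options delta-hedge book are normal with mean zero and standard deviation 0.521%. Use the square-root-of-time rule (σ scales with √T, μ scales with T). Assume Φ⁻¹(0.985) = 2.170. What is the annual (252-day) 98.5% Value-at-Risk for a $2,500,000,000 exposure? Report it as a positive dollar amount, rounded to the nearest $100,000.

$448,700,000

σ_{252d} = 0.521% × √252 = 8.271%.
VaR = 2.170 × 8.271% = 17.948%.
On $2,500,000,000: 0.17948 × $2,500,000,000 = $448,700,000.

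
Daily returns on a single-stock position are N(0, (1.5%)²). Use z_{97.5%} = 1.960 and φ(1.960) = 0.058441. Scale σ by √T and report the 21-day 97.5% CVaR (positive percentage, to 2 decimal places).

16.07%

σ_{21d} = 1.5% × √21 = 6.874%.
ES multiplier = φ(z)/(1−α) = 0.058441/0.025 = 2.338.
ES = 6.874% × 2.338 = 16.071%.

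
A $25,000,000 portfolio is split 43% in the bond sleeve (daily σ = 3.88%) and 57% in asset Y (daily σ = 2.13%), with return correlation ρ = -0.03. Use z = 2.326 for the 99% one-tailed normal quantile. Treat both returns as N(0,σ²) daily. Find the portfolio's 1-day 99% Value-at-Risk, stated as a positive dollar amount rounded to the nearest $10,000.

σ_p² = 0.43²·3.88² + 0.57²·2.13² + 2·-0.03·0.43·0.57·3.88·2.13 = 4.1361 (%²).
σ_p = √4.1361 = 2.034%.
VaR = 2.326 × 2.034% = 4.731%; on $25,000,000 that is $1,182,750.

$1,180,000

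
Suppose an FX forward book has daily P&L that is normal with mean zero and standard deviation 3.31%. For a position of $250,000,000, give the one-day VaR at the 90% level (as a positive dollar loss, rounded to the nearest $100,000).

At 90% one-sided, z = 1.282.
VaR = z·σ = 1.282 × 3.31% = 4.243%.
On $250,000,000: 0.04243 × $250,000,000 = $10,607,500.

$10,600,000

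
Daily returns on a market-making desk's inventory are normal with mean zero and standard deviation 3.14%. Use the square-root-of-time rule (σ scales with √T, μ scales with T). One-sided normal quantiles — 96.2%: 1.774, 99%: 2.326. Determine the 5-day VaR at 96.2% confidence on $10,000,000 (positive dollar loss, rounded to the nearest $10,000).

$1,250,000

σ_{5d} = 3.14% × √5 = 7.021%.
VaR = 1.774 × 7.021% = 12.455%.
On $10,000,000: 0.12455 × $10,000,000 = $1,245,500.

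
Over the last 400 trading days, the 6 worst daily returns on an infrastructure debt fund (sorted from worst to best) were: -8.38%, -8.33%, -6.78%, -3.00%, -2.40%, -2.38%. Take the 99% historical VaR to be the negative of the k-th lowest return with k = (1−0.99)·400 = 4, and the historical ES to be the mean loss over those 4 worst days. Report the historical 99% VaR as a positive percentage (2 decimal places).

3.00%

k = 4; the 4th lowest return is -3.00%, so VaR = 3.00%.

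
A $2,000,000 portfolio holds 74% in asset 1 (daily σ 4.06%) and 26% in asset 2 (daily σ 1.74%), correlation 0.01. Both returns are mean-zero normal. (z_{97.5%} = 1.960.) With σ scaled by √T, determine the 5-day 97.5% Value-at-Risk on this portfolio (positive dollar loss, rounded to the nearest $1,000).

$267,000

σ_p = √(0.74²·4.06² + 0.26²·1.74² + 2·0.01·0.74·0.26·4.06·1.74) = 3.043%.
σ_{5d} = 3.043% × √5 = 6.804%.
VaR = 1.960 × 6.804% = 13.336%; on $2,000,000 that is $266,720.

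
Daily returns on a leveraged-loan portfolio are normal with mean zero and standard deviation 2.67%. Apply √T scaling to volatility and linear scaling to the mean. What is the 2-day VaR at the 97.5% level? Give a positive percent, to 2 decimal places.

At 97.5%, z = 1.960.
σ_{2d} = 2.67% × √2 = 3.776%.
VaR = 1.960 × 3.776% = 7.401%.

7.40%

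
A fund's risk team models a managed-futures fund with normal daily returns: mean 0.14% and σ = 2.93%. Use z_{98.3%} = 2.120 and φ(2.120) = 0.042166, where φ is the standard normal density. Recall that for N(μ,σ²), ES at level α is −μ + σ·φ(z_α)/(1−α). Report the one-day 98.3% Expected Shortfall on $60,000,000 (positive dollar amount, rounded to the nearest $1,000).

$4,276,000

Tail multiplier: φ(z)/(1−α) = 0.042166 / 0.017 = 2.480.
ES = −(0.14%) + 2.93% × 2.480 = 7.126%.
On $60,000,000: 0.07126 × $60,000,000 = $4,275,600.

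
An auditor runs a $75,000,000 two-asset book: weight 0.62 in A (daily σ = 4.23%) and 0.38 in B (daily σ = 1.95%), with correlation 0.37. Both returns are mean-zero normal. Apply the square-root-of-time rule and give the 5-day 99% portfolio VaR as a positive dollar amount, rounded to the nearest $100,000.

$11,600,000

σ_p = √(0.62²·4.23² + 0.38²·1.95² + 2·0.37·0.62·0.38·4.23·1.95) = 2.977%.
σ_{5d} = 2.977% × √5 = 6.657%.
z(99%) = 2.326.
VaR = 2.326 × 6.657% = 15.484%; on $75,000,000 that is $11,613,000.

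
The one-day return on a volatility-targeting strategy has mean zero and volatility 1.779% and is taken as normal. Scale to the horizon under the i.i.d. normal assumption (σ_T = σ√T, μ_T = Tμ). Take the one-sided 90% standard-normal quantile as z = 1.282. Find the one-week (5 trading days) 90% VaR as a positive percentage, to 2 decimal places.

σ_{5d} = 1.779% × √5 = 3.978%.
VaR = 1.282 × 3.978% = 5.100%.

5.10%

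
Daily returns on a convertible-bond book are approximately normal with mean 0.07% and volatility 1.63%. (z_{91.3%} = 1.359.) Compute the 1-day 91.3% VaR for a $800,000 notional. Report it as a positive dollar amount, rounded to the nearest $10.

VaR = −μ + z·σ = −(0.07%) + 1.359 × 1.63% = 2.145%.
On $800,000: 0.02145 × $800,000 = $17,160.

$17,160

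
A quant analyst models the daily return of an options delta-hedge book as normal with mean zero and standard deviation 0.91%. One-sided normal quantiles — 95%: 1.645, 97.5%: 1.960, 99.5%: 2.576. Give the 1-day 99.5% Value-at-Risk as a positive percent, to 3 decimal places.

2.344%

VaR = z·σ = 2.576 × 0.91% = 2.344%.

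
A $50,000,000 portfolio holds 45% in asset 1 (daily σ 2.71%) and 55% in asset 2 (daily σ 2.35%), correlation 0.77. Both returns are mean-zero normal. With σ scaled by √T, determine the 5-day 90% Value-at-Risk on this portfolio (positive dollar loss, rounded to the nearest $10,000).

σ_p = √(0.45²·2.71² + 0.55²·2.35² + 2·0.77·0.45·0.55·2.71·2.35) = 2.363%.
σ_{5d} = 2.363% × √5 = 5.284%.
z(90%) = 1.282.
VaR = 1.282 × 5.284% = 6.774%; on $50,000,000 that is $3,387,000.

$3,390,000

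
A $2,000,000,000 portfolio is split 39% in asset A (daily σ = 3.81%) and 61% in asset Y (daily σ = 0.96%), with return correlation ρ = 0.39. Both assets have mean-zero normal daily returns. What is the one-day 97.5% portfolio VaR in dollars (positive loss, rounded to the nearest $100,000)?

σ_p² = 0.39²·3.81² + 0.61²·0.96² + 2·0.39·0.39·0.61·3.81·0.96 = 3.2295 (%²).
σ_p = √3.2295 = 1.797%.
At 97.5%, z = 1.960.
VaR = 1.960 × 1.797% = 3.522%; on $2,000,000,000 that is $70,440,000.

$70,400,000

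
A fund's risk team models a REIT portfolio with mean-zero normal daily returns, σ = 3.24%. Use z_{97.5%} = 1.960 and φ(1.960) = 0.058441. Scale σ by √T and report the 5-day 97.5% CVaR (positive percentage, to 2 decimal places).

σ_{5d} = 3.24% × √5 = 7.245%.
ES multiplier = φ(z)/(1−α) = 0.058441/0.025 = 2.338.
ES = 7.245% × 2.338 = 16.939%.

16.94%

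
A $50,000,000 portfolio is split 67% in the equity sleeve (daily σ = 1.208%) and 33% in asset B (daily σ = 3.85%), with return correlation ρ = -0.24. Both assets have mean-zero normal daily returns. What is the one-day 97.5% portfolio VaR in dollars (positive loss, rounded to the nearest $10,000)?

$1,310,000

σ_p² = 0.67²·1.208² + 0.33²·3.85² + 2·-0.24·0.67·0.33·1.208·3.85 = 1.7757 (%²).
σ_p = √1.7757 = 1.333%.
At 97.5%, z = 1.960.
VaR = 1.960 × 1.333% = 2.613%; on $50,000,000 that is $1,306,500.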